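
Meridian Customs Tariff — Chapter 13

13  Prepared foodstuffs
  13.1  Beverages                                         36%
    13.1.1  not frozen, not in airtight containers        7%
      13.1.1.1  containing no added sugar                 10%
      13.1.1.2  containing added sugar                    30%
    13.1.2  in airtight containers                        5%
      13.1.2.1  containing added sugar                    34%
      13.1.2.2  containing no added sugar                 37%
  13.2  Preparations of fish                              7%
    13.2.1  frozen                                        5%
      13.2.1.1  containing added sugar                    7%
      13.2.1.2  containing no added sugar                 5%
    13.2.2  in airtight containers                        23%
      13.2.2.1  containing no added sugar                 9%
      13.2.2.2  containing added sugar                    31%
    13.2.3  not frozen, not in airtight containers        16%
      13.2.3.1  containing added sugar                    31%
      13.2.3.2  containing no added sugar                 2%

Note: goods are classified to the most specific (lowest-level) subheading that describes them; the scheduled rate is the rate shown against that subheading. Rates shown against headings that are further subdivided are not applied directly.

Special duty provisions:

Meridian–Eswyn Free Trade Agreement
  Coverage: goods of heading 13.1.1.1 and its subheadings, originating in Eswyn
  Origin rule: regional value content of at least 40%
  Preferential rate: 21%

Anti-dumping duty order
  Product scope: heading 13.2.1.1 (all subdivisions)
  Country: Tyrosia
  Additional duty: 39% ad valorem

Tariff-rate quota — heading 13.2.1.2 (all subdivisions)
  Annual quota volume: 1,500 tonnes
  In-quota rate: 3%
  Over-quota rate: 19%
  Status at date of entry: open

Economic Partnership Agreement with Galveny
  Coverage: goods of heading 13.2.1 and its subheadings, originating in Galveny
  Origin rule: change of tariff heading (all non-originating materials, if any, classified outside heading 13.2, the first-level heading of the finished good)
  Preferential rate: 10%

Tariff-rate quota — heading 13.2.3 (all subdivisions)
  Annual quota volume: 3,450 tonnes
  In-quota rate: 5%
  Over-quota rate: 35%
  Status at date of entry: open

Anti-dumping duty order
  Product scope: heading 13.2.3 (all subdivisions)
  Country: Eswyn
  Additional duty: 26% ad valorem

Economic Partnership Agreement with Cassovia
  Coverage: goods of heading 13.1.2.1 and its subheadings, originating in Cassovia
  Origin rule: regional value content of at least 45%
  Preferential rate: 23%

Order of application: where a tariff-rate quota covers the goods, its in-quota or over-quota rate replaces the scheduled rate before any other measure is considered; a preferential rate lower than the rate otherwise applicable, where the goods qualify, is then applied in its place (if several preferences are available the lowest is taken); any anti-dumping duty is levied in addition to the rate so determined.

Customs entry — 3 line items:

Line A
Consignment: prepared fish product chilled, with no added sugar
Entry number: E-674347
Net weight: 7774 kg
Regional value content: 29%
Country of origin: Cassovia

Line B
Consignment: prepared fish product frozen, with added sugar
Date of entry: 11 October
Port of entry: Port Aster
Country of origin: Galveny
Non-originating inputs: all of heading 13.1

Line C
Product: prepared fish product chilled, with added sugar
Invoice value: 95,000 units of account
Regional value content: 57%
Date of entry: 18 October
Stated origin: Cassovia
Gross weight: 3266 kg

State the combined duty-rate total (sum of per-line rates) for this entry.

17%

Line A: prepared fish product → 13.2; chilled → 13.2.3; with no added sugar → 13.2.3.2. Scheduled 2%. quota on 13.2.3 open → in-quota 5%; Cassovia agreement on 13.1.2.1: 13.2.3.2 not covered. → 5%.
Line B: prepared fish product → 13.2; frozen → 13.2.1; with added sugar → 13.2.1.1. Scheduled 7%. Galveny agreement on 13.2.1: CTH met → 10% available; preference 10% not lower than 7% → no reduction. → 7%.
Line C: prepared fish product → 13.2; chilled → 13.2.3; with added sugar → 13.2.3.1. Scheduled 31%. quota on 13.2.3 open → in-quota 5%; Cassovia agreement on 13.1.2.1: 13.2.3.1 not covered. → 5%.
Sum: 5% + 7% + 5% = 17%.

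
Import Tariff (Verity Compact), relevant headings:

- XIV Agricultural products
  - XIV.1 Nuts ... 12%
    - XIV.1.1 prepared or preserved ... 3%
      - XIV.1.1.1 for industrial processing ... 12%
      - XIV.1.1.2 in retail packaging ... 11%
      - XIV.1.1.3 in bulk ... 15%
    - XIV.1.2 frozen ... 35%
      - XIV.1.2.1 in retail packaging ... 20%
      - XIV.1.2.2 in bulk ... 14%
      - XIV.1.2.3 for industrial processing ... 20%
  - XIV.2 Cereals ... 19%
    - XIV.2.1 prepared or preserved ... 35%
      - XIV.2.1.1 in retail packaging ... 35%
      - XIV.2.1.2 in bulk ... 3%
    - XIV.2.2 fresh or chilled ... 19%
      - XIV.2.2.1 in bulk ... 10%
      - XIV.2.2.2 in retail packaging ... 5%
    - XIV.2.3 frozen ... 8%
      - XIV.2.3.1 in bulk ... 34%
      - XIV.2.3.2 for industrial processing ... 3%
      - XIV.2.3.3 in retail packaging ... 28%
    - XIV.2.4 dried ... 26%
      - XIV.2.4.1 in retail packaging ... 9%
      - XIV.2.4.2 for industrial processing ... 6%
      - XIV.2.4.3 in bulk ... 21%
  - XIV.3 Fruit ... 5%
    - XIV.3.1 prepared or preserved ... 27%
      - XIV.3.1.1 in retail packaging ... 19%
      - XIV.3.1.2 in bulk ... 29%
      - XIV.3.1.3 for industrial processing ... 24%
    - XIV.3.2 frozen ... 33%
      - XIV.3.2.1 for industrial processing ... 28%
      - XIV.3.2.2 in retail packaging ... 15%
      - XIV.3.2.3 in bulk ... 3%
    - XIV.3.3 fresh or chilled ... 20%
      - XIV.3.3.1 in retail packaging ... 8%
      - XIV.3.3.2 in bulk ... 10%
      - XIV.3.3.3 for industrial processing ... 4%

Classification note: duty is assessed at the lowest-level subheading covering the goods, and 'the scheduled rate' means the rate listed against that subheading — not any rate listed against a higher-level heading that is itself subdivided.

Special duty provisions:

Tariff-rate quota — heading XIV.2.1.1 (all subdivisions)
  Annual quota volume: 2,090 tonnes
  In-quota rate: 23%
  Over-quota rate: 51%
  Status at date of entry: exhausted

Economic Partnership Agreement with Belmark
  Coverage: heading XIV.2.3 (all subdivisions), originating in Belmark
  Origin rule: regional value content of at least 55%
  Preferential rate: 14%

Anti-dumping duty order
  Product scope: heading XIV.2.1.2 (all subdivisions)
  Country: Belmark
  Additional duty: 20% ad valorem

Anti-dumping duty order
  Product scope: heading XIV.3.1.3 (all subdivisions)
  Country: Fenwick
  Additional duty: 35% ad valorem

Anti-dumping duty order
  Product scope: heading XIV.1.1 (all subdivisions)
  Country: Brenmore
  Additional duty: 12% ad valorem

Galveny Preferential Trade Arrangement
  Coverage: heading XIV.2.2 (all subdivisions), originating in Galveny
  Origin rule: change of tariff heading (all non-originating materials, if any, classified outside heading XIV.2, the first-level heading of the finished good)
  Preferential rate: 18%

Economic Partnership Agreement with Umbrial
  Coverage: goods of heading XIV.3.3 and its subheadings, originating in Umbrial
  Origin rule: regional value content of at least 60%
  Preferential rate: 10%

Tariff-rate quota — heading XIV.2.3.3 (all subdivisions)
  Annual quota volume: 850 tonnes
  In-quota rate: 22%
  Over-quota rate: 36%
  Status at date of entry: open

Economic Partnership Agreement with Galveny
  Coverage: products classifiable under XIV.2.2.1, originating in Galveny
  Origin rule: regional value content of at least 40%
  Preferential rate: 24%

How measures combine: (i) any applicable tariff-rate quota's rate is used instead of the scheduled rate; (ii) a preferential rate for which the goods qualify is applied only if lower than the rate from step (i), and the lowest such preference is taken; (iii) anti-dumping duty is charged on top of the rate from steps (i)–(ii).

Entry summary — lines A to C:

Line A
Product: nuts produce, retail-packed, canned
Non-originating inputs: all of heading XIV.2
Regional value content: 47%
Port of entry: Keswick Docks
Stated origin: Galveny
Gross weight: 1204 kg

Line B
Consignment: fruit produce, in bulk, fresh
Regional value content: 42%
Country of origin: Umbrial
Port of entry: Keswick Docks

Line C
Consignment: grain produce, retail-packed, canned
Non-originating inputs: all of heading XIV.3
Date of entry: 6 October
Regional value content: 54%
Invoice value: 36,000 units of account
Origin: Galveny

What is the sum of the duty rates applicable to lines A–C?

Line A: nuts → XIV.1; canned → XIV.1.1; retail-packed → XIV.1.1.2. Scheduled 11%. Galveny agreement on XIV.2.2: XIV.1.1.2 not covered; Galveny agreement on XIV.2.2.1: XIV.1.1.2 not covered. → 11%.
Line B: fruit → XIV.3; fresh → XIV.3.3; in bulk → XIV.3.3.2. Scheduled 10%. Umbrial agreement on XIV.3.3: RVC < 60%. → 10%.
Line C: grain → XIV.2; canned → XIV.2.1; retail-packed → XIV.2.1.1. Scheduled 35%. quota on XIV.2.1.1 exhausted → over-quota 51%; Galveny agreement on XIV.2.2: XIV.2.1.1 not covered; Galveny agreement on XIV.2.2.1: XIV.2.1.1 not covered. → 51%.
Sum: 11% + 10% + 51% = 72%.

72%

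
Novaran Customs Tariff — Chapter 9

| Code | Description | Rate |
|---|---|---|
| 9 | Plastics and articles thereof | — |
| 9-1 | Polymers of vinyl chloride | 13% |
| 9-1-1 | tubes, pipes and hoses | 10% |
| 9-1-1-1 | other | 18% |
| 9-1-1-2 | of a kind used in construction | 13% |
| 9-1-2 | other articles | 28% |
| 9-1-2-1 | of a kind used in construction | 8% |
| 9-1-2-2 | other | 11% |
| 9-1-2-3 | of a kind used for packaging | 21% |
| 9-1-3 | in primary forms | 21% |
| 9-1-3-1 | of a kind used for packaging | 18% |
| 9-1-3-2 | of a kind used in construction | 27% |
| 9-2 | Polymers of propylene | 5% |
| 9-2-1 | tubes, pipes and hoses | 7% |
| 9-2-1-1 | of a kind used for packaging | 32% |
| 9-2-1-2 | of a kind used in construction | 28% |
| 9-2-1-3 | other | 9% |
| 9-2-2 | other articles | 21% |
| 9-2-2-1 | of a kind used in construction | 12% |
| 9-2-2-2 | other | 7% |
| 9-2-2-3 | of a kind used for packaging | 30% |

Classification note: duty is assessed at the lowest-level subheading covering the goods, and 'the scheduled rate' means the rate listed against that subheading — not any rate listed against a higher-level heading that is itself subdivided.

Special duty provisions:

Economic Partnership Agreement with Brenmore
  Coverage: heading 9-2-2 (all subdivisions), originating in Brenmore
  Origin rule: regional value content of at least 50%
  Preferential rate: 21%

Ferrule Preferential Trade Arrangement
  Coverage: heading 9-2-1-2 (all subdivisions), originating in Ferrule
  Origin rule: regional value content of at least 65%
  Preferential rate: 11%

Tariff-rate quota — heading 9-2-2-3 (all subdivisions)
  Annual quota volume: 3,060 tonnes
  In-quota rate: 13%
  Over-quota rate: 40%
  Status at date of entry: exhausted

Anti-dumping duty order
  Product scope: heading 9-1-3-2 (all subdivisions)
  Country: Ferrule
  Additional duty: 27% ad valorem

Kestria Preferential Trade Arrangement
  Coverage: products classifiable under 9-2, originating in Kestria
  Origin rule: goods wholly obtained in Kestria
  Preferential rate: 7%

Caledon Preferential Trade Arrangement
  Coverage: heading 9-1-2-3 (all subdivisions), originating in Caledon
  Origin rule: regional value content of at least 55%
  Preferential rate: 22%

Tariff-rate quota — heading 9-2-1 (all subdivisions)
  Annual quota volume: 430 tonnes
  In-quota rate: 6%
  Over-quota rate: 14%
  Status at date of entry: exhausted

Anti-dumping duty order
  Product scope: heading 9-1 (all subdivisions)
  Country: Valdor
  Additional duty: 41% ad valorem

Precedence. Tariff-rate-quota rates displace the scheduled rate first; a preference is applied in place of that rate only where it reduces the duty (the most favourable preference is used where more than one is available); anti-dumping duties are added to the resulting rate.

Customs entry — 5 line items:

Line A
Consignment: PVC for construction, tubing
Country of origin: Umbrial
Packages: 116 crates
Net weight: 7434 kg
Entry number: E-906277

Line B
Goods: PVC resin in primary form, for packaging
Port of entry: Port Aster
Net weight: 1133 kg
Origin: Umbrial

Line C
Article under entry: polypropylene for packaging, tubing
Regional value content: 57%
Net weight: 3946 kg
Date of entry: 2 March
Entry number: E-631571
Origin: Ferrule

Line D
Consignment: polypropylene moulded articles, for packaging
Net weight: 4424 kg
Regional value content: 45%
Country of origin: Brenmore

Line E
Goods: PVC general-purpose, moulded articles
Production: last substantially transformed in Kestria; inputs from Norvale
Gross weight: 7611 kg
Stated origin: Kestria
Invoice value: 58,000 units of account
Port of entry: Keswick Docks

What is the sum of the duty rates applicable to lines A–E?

Line A: PVC → 9-1; tubing → 9-1-1; for construction → 9-1-1-2. Scheduled 13%. No special measure applies. → 13%.
Line B: PVC → 9-1; resin in primary form → 9-1-3; for packaging → 9-1-3-1. Scheduled 18%. No special measure applies. → 18%.
Line C: polypropylene → 9-2; tubing → 9-2-1; for packaging → 9-2-1-1. Scheduled 32%. quota on 9-2-1 exhausted → over-quota 14%; Ferrule agreement on 9-2-1-2: 9-2-1-1 not covered. → 14%.
Line D: polypropylene → 9-2; moulded articles → 9-2-2; for packaging → 9-2-2-3. Scheduled 30%. quota on 9-2-2-3 exhausted → over-quota 40%; Brenmore agreement on 9-2-2: RVC < 50%. → 40%.
Line E: PVC → 9-1; moulded articles → 9-1-2; general-purpose → 9-1-2-2. Scheduled 11%. Kestria agreement on 9-2: 9-1-2-2 not covered. → 11%.
Sum: 13% + 18% + 14% + 40% + 11% = 96%.

96%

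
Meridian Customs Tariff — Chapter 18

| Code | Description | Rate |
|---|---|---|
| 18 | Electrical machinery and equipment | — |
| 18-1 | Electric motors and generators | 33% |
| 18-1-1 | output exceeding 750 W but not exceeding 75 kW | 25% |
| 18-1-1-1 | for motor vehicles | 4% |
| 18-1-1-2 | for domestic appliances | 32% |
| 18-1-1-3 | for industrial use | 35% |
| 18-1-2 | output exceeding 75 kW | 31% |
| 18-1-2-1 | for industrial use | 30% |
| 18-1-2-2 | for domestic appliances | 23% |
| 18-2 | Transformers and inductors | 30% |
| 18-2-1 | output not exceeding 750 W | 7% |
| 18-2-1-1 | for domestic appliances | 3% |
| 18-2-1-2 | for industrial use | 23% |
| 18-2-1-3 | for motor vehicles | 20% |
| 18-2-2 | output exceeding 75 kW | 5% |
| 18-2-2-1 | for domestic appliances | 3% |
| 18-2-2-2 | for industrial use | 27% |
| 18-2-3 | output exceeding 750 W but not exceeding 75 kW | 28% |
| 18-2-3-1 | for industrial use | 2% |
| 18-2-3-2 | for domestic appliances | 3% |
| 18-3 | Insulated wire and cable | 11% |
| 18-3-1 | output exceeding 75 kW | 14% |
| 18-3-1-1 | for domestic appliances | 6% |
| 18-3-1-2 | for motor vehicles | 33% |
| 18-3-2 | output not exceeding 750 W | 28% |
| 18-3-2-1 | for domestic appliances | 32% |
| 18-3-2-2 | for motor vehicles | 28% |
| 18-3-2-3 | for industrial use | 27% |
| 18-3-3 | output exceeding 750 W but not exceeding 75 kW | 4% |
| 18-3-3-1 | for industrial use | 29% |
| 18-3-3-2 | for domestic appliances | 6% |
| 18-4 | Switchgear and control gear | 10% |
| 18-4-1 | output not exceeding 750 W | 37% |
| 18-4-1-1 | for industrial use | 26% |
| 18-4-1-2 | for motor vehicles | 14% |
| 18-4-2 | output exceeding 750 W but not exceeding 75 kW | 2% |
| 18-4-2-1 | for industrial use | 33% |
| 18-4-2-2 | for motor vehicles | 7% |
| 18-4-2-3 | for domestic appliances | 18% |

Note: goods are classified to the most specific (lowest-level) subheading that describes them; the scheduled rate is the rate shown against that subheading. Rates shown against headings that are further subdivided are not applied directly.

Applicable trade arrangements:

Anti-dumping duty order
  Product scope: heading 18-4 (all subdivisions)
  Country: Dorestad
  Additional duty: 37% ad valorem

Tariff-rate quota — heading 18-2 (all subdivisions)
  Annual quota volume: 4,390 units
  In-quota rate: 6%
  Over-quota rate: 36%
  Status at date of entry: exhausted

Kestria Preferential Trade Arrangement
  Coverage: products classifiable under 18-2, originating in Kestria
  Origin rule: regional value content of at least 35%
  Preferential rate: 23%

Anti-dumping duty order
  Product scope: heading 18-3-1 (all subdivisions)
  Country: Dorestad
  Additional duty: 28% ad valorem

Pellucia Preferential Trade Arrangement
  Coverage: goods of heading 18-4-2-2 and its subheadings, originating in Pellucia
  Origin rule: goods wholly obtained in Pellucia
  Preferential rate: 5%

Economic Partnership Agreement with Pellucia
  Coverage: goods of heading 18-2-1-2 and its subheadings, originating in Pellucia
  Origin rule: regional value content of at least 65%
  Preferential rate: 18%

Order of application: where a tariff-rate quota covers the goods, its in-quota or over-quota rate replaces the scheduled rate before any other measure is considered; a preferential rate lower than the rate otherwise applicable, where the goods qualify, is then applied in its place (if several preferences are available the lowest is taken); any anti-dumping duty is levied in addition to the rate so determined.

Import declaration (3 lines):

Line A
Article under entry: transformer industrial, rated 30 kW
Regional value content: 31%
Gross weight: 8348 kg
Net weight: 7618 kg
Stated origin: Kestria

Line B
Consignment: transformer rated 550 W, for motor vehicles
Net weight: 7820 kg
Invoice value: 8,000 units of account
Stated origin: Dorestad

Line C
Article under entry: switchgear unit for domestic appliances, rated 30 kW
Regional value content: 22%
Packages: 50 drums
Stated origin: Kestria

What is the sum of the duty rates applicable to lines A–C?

Line A: transformer → 18-2; rated 30 kW → 18-2-3; industrial → 18-2-3-1. Scheduled 2%. quota on 18-2 exhausted → over-quota 36%; Kestria agreement on 18-2: RVC < 35%. → 36%.
Line B: transformer → 18-2; rated 550 W → 18-2-1; for motor vehicles → 18-2-1-3. Scheduled 20%. quota on 18-2 exhausted → over-quota 36%. → 36%.
Line C: switchgear unit → 18-4; rated 30 kW → 18-4-2; for domestic appliances → 18-4-2-3. Scheduled 18%. Kestria agreement on 18-2: 18-4-2-3 not covered. → 18%.
Sum: 36% + 36% + 18% = 90%.

90%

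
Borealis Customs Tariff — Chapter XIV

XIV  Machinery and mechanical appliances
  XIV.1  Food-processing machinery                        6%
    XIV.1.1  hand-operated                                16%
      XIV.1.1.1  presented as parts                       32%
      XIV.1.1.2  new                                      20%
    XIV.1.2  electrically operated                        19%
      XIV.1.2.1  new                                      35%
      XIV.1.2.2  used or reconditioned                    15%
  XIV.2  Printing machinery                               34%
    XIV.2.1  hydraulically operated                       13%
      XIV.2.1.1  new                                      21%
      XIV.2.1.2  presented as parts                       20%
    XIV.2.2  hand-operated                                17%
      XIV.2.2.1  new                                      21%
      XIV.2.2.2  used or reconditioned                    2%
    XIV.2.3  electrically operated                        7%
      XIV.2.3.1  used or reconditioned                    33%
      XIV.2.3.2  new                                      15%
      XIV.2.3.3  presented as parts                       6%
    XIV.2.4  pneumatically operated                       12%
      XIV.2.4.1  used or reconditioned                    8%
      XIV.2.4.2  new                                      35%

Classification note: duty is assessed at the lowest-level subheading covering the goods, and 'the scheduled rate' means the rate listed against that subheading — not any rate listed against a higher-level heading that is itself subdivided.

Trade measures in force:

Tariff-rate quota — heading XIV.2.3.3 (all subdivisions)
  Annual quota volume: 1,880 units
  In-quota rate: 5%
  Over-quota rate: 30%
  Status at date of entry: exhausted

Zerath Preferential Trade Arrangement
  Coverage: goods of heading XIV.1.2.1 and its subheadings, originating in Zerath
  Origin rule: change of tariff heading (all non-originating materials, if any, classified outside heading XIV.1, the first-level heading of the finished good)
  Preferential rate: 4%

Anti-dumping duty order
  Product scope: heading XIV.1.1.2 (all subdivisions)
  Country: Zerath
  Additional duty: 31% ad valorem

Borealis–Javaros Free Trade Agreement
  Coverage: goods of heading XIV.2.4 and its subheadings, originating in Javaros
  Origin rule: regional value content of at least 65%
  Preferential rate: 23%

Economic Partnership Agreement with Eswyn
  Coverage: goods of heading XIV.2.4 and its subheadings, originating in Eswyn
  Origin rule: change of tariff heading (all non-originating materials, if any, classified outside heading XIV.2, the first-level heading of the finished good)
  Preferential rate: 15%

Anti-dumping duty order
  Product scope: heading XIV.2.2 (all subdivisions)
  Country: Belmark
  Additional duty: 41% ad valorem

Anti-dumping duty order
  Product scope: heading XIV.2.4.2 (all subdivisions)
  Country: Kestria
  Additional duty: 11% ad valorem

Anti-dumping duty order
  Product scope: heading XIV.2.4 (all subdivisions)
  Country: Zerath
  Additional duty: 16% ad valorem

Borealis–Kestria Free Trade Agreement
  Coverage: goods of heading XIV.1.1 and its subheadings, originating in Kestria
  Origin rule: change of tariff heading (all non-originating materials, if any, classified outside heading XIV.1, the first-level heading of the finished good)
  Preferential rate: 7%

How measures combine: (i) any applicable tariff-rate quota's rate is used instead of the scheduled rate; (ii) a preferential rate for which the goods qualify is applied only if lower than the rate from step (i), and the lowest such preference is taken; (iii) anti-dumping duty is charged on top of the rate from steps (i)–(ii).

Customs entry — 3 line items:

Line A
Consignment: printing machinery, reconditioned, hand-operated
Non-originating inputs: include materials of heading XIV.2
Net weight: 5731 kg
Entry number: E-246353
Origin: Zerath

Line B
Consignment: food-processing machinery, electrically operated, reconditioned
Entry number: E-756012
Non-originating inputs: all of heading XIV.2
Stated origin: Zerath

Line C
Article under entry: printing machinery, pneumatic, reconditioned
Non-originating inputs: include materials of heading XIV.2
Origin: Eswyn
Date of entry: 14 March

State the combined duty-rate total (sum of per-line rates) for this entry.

Line A: printing → XIV.2; hand-operated → XIV.2.2; reconditioned → XIV.2.2.2. Scheduled 2%. Zerath agreement on XIV.1.2.1: XIV.2.2.2 not covered. → 2%.
Line B: food-processing → XIV.1; electrically operated → XIV.1.2; reconditioned → XIV.1.2.2. Scheduled 15%. Zerath agreement on XIV.1.2.1: XIV.1.2.2 not covered. → 15%.
Line C: printing → XIV.2; pneumatic → XIV.2.4; reconditioned → XIV.2.4.1. Scheduled 8%. Eswyn agreement on XIV.2.4: CTH not met. → 8%.
Sum: 2% + 15% + 8% = 25%.

25%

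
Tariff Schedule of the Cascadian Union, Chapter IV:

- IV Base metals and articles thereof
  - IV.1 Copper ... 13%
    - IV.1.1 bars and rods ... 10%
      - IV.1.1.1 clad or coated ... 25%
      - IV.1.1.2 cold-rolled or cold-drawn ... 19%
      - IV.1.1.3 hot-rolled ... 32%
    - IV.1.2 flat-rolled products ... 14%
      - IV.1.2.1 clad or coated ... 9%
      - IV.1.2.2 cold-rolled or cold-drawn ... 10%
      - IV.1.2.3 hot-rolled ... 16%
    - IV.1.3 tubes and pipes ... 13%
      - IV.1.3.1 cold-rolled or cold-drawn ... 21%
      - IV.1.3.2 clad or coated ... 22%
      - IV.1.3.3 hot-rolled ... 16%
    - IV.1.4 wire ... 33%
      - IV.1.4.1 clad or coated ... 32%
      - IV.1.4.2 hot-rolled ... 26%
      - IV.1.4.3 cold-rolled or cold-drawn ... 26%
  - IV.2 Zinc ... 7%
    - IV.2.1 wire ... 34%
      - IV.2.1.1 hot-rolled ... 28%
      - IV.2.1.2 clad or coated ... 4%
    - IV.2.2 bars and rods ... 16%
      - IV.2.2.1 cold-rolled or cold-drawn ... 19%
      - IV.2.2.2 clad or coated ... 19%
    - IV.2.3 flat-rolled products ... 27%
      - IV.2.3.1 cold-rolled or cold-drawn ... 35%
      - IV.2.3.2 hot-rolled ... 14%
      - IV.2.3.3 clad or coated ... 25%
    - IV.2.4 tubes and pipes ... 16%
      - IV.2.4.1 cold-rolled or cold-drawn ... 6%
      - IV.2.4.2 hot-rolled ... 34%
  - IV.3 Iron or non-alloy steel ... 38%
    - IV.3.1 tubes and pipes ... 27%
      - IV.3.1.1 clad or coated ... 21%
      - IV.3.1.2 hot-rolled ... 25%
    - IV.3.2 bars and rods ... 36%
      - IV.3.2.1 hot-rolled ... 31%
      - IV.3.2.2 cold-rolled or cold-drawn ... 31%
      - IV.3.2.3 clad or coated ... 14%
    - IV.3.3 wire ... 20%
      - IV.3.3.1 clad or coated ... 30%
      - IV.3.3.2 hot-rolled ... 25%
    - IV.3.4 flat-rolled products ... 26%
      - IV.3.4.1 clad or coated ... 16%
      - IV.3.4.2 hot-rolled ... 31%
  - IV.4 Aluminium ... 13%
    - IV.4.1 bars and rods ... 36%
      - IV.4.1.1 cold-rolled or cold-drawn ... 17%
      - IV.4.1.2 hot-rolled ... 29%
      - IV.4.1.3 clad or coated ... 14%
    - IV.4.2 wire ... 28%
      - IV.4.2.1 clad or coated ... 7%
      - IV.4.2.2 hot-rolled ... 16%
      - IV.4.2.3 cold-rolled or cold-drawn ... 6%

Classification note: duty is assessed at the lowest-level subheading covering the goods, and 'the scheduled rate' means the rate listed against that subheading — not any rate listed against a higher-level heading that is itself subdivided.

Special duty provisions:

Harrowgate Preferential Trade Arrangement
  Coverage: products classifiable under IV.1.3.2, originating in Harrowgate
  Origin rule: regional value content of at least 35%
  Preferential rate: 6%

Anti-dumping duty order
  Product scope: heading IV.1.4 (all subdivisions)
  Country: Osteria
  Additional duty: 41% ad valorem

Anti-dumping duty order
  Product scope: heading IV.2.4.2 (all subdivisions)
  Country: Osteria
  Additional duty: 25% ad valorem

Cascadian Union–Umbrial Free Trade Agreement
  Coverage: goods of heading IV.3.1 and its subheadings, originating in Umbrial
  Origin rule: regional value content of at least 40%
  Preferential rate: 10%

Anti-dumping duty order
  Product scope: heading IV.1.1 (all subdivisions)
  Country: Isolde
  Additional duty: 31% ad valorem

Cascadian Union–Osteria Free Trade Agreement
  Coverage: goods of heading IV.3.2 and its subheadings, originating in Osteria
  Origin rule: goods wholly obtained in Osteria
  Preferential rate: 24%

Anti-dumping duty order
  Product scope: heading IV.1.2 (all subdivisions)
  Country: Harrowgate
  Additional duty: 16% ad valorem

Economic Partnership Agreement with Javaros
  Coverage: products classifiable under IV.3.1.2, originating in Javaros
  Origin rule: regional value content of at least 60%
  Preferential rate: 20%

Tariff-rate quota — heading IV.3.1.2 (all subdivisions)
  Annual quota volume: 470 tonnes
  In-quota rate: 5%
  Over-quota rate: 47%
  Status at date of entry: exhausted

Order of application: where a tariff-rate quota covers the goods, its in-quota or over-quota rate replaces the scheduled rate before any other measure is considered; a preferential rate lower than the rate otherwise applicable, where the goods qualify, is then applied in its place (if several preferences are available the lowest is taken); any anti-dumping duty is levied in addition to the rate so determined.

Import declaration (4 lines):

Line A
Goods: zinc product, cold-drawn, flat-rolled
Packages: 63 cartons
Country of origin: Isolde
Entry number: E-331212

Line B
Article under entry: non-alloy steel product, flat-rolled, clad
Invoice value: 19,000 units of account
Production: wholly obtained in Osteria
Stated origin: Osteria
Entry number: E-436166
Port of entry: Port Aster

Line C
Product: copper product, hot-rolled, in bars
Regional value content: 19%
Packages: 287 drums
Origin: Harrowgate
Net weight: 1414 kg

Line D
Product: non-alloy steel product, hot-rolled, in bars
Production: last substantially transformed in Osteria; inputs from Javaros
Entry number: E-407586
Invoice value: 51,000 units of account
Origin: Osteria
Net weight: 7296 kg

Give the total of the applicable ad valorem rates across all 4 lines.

114%

Line A: zinc → IV.2; flat-rolled → IV.2.3; cold-drawn → IV.2.3.1. Scheduled 35%. No special measure applies. → 35%.
Line B: non-alloy steel → IV.3; flat-rolled → IV.3.4; clad → IV.3.4.1. Scheduled 16%. Osteria agreement on IV.3.2: IV.3.4.1 not covered. → 16%.
Line C: copper → IV.1; in bars → IV.1.1; hot-rolled → IV.1.1.3. Scheduled 32%. Harrowgate agreement on IV.1.3.2: IV.1.1.3 not covered. → 32%.
Line D: non-alloy steel → IV.3; in bars → IV.3.2; hot-rolled → IV.3.2.1. Scheduled 31%. Osteria agreement on IV.3.2: not wholly obtained. → 31%.
Sum: 35% + 16% + 32% + 31% = 114%.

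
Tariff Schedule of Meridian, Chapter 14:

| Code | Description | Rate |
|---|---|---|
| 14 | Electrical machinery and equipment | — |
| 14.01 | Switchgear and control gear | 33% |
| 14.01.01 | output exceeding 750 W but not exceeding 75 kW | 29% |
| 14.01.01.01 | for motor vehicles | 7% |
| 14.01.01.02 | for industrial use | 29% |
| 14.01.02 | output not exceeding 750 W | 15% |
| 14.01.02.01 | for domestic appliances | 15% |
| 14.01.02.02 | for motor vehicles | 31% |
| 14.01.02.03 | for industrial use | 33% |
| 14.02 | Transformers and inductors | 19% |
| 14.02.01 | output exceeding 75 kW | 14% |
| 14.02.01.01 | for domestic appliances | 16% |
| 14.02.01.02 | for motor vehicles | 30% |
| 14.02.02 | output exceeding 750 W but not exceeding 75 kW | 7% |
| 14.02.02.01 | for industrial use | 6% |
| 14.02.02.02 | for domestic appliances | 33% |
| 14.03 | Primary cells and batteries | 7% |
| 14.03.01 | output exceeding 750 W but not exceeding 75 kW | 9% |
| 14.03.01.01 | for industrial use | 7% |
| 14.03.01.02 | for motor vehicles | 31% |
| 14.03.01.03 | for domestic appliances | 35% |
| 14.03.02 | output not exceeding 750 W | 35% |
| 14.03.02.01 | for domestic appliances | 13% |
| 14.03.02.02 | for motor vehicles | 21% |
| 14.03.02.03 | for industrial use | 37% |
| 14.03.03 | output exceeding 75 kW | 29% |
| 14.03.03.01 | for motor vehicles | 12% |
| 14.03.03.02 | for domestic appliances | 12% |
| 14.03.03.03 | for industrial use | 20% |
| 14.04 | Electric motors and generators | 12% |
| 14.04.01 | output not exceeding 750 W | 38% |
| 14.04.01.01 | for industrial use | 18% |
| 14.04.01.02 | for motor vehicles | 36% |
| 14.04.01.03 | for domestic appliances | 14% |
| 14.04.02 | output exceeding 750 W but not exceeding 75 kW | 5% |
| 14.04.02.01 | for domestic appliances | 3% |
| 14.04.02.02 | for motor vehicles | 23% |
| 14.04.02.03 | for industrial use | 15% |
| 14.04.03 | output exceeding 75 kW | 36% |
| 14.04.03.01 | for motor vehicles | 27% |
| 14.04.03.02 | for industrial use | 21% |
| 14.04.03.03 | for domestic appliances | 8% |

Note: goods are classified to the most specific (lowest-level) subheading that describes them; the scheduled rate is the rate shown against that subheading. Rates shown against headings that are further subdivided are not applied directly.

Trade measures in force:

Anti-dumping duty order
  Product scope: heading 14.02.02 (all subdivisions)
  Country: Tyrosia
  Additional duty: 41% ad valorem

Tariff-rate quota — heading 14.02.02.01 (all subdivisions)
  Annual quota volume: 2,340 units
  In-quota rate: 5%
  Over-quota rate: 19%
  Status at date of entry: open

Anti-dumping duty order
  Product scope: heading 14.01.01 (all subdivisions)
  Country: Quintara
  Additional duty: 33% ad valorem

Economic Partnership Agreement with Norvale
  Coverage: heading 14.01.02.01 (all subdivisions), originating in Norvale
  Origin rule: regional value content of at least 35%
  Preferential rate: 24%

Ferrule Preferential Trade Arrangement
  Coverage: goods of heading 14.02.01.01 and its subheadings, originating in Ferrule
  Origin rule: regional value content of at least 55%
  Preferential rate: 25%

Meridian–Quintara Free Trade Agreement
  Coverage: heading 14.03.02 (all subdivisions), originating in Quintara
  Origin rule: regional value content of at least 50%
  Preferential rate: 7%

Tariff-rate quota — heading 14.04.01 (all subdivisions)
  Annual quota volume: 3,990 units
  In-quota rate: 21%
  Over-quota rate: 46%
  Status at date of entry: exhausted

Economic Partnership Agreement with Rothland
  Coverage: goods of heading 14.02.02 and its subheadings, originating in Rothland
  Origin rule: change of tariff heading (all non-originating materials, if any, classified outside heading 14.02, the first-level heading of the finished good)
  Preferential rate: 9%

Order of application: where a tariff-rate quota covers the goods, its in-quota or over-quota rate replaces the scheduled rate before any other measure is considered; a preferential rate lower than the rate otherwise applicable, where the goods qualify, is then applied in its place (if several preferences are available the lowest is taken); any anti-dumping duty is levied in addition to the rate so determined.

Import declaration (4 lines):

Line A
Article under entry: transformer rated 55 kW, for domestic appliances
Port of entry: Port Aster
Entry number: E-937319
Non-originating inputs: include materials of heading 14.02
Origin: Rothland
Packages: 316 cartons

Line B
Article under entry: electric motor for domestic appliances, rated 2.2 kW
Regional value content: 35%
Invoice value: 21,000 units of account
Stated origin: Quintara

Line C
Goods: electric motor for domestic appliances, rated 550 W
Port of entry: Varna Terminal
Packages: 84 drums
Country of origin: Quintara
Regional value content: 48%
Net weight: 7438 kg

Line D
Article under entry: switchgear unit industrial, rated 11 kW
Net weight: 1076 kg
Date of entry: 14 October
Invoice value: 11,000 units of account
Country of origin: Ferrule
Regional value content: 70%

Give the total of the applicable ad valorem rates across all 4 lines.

111%

Line A: transformer → 14.02; rated 55 kW → 14.02.02; for domestic appliances → 14.02.02.02. Scheduled 33%. Rothland agreement on 14.02.02: CTH not met. → 33%.
Line B: electric motor → 14.04; rated 2.2 kW → 14.04.02; for domestic appliances → 14.04.02.01. Scheduled 3%. Quintara agreement on 14.03.02: 14.04.02.01 not covered. → 3%.
Line C: electric motor → 14.04; rated 550 W → 14.04.01; for domestic appliances → 14.04.01.03. Scheduled 14%. quota on 14.04.01 exhausted → over-quota 46%; Quintara agreement on 14.03.02: 14.04.01.03 not covered. → 46%.
Line D: switchgear unit → 14.01; rated 11 kW → 14.01.01; industrial → 14.01.01.02. Scheduled 29%. Ferrule agreement on 14.02.01.01: 14.01.01.02 not covered. → 29%.
Sum: 33% + 3% + 46% + 29% = 111%.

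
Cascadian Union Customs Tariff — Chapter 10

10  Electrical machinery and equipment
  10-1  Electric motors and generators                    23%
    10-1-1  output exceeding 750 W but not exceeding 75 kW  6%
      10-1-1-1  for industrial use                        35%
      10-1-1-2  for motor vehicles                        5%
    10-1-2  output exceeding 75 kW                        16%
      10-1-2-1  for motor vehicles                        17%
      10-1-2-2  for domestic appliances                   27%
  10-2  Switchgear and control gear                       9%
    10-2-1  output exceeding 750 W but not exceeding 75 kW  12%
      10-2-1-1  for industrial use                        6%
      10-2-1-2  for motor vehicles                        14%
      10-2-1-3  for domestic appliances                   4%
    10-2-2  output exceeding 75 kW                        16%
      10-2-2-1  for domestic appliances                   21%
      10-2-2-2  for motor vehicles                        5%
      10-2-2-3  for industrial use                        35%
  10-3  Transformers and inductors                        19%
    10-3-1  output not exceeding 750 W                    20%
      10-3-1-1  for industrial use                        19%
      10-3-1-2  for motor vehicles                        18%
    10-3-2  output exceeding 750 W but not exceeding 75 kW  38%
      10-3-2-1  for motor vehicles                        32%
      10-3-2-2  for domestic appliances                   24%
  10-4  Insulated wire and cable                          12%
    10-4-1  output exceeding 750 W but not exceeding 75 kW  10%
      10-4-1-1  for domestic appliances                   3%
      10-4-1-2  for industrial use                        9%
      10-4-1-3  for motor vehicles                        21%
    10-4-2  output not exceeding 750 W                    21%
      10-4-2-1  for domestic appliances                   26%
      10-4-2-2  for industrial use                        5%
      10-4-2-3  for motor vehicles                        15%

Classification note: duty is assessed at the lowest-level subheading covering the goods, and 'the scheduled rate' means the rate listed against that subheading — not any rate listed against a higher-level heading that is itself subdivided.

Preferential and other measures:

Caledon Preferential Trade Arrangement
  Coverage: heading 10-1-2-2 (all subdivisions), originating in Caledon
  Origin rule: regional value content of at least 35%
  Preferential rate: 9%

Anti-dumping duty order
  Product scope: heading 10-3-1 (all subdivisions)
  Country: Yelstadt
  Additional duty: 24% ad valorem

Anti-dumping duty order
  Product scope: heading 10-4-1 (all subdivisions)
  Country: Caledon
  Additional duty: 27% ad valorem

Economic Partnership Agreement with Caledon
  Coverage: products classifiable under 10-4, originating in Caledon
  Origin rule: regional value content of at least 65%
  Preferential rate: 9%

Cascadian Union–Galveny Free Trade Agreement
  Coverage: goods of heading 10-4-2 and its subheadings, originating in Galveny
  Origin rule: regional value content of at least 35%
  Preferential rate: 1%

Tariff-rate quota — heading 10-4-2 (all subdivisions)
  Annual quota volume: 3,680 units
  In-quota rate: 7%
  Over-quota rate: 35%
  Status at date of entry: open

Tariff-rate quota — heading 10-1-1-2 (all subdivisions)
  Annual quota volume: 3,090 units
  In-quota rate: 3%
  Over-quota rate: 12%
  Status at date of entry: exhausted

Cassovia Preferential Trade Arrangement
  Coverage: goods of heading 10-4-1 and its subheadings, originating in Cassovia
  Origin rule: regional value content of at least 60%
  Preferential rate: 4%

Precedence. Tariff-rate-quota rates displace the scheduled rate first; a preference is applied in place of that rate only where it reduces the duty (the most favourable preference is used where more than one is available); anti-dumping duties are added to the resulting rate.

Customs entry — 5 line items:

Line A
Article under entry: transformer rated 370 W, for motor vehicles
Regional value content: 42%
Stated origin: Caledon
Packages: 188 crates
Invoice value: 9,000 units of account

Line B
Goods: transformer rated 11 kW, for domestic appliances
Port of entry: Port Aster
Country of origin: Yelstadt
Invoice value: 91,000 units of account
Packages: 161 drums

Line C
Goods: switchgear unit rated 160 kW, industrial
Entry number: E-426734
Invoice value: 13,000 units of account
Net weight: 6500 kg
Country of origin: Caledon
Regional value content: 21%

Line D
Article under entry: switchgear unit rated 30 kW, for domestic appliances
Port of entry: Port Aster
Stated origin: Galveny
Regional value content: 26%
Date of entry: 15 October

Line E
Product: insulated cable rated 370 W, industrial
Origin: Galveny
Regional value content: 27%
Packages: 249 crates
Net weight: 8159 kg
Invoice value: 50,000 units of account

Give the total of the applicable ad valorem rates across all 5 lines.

Line A: transformer → 10-3; rated 370 W → 10-3-1; for motor vehicles → 10-3-1-2. Scheduled 18%. Caledon agreement on 10-1-2-2: 10-3-1-2 not covered; Caledon agreement on 10-4: 10-3-1-2 not covered. → 18%.
Line B: transformer → 10-3; rated 11 kW → 10-3-2; for domestic appliances → 10-3-2-2. Scheduled 24%. No special measure applies. → 24%.
Line C: switchgear unit → 10-2; rated 160 kW → 10-2-2; industrial → 10-2-2-3. Scheduled 35%. Caledon agreement on 10-1-2-2: 10-2-2-3 not covered; Caledon agreement on 10-4: 10-2-2-3 not covered. → 35%.
Line D: switchgear unit → 10-2; rated 30 kW → 10-2-1; for domestic appliances → 10-2-1-3. Scheduled 4%. Galveny agreement on 10-4-2: 10-2-1-3 not covered. → 4%.
Line E: insulated cable → 10-4; rated 370 W → 10-4-2; industrial → 10-4-2-2. Scheduled 5%. quota on 10-4-2 open → in-quota 7%; Galveny agreement on 10-4-2: RVC < 35%. → 7%.
Sum: 18% + 24% + 35% + 4% + 7% = 88%.

88%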